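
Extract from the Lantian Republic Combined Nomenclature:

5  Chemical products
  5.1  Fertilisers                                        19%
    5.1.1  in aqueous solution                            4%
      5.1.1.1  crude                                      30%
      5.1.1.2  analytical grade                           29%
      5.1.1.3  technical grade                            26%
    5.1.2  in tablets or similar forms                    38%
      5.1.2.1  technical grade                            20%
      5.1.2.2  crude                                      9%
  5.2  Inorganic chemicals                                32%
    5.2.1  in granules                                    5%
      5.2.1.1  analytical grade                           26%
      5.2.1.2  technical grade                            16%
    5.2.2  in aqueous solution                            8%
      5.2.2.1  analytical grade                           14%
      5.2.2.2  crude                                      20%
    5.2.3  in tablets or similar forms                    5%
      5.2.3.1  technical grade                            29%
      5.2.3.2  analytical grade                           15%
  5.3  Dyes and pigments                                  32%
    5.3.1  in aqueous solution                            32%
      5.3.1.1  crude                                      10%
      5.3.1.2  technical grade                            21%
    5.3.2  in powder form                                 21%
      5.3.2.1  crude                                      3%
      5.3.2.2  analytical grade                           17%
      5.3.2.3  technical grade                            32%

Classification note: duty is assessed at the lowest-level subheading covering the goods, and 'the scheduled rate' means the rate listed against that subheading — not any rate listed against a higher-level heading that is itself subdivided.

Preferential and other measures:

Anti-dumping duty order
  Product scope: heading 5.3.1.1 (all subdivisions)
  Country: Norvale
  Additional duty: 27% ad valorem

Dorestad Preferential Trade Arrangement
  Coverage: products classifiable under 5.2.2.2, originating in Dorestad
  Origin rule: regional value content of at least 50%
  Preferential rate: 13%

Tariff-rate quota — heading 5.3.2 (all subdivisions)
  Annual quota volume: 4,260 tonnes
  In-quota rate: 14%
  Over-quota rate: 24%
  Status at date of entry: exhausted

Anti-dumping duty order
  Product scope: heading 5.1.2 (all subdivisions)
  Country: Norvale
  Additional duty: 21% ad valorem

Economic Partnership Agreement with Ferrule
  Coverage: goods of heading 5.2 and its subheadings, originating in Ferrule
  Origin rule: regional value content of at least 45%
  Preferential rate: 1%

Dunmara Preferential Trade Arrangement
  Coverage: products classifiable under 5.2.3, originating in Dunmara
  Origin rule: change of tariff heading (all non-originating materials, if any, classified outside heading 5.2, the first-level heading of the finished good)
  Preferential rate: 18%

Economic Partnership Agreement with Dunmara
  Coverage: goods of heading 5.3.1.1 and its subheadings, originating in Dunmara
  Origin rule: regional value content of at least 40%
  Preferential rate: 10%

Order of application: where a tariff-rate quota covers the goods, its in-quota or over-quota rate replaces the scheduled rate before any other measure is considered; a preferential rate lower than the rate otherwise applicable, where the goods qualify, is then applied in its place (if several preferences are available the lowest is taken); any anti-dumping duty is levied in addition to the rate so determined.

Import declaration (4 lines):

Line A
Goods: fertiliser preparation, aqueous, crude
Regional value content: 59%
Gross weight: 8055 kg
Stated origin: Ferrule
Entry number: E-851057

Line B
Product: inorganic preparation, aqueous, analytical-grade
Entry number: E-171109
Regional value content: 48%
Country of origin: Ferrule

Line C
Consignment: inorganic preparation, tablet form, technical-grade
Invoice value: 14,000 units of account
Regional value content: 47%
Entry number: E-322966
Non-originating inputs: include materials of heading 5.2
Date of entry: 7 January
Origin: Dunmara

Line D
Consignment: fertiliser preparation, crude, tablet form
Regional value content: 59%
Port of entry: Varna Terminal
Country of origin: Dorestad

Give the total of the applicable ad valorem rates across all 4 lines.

69%

Line A: fertiliser → 5.1; aqueous → 5.1.1; crude → 5.1.1.1. Scheduled 30%. Ferrule agreement on 5.2: 5.1.1.1 not covered. → 30%.
Line B: inorganic → 5.2; aqueous → 5.2.2; analytical-grade → 5.2.2.1. Scheduled 14%. Ferrule agreement on 5.2: RVC ≥ 45% → 1% available; preferential 1%. → 1%.
Line C: inorganic → 5.2; tablet form → 5.2.3; technical-grade → 5.2.3.1. Scheduled 29%. Dunmara agreement on 5.2.3: CTH not met; Dunmara agreement on 5.3.1.1: 5.2.3.1 not covered. → 29%.
Line D: fertiliser → 5.1; tablet form → 5.1.2; crude → 5.1.2.2. Scheduled 9%. Dorestad agreement on 5.2.2.2: 5.1.2.2 not covered. → 9%.
Sum: 30% + 1% + 29% + 9% = 69%.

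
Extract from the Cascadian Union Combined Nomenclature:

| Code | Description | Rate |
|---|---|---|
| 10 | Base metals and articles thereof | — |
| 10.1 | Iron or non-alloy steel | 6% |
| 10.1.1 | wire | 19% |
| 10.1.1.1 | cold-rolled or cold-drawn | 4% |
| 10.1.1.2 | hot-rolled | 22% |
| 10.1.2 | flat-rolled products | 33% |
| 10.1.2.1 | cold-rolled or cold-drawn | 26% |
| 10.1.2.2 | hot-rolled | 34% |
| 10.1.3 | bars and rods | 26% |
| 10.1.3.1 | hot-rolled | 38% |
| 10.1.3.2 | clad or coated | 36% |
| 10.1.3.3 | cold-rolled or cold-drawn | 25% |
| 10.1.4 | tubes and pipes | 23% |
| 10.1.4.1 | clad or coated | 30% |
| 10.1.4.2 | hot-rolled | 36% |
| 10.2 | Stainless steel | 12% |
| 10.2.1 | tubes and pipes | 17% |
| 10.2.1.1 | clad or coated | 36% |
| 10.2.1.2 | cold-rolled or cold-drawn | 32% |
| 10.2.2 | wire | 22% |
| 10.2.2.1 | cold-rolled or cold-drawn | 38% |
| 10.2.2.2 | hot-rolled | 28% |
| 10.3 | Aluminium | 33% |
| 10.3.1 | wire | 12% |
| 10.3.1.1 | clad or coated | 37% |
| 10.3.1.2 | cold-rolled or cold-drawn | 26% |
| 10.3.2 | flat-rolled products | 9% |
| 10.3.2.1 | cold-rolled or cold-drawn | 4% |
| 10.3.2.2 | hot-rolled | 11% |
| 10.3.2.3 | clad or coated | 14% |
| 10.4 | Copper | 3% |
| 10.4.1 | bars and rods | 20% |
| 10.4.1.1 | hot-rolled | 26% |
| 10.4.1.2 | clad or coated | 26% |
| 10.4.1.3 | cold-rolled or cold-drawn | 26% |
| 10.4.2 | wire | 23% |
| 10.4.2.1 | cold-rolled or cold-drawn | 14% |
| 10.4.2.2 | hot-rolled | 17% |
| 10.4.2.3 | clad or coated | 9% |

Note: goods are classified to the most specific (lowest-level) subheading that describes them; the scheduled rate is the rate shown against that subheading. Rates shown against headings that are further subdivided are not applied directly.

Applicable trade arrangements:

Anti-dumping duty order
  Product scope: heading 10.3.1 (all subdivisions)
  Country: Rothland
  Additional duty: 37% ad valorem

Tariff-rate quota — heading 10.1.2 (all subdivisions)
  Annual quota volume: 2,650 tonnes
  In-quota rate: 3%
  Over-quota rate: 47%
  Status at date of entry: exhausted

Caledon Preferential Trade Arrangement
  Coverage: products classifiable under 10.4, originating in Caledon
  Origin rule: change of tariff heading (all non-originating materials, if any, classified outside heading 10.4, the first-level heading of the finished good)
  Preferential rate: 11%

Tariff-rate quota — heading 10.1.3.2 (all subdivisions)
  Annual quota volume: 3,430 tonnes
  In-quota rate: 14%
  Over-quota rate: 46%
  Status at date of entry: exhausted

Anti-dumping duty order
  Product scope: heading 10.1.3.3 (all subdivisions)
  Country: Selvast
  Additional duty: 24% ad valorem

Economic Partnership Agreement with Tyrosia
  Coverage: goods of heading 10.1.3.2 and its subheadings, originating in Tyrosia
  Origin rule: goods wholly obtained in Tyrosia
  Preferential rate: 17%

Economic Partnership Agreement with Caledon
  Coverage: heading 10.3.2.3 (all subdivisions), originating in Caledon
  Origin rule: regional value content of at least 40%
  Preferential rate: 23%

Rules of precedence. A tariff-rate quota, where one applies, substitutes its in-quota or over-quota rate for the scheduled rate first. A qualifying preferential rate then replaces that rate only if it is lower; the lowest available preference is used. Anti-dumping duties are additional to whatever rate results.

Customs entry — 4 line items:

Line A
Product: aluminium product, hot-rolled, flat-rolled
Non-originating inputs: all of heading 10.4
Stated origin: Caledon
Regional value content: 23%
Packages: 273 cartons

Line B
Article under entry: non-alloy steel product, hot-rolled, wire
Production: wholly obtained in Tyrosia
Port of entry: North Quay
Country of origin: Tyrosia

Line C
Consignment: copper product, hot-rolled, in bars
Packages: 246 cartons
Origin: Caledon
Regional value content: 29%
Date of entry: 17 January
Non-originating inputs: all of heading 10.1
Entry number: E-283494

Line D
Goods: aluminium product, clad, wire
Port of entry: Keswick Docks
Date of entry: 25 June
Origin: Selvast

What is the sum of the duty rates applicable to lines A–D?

81%

Line A: aluminium → 10.3; flat-rolled → 10.3.2; hot-rolled → 10.3.2.2. Scheduled 11%. Caledon agreement on 10.4: 10.3.2.2 not covered; Caledon agreement on 10.3.2.3: 10.3.2.2 not covered. → 11%.
Line B: non-alloy steel → 10.1; wire → 10.1.1; hot-rolled → 10.1.1.2. Scheduled 22%. Tyrosia agreement on 10.1.3.2: 10.1.1.2 not covered. → 22%.
Line C: copper → 10.4; in bars → 10.4.1; hot-rolled → 10.4.1.1. Scheduled 26%. Caledon agreement on 10.4: CTH met → 11% available; Caledon agreement on 10.3.2.3: 10.4.1.1 not covered; preferential 11%. → 11%.
Line D: aluminium → 10.3; wire → 10.3.1; clad → 10.3.1.1. Scheduled 37%. No special measure applies. → 37%.
Sum: 11% + 22% + 11% + 37% = 81%.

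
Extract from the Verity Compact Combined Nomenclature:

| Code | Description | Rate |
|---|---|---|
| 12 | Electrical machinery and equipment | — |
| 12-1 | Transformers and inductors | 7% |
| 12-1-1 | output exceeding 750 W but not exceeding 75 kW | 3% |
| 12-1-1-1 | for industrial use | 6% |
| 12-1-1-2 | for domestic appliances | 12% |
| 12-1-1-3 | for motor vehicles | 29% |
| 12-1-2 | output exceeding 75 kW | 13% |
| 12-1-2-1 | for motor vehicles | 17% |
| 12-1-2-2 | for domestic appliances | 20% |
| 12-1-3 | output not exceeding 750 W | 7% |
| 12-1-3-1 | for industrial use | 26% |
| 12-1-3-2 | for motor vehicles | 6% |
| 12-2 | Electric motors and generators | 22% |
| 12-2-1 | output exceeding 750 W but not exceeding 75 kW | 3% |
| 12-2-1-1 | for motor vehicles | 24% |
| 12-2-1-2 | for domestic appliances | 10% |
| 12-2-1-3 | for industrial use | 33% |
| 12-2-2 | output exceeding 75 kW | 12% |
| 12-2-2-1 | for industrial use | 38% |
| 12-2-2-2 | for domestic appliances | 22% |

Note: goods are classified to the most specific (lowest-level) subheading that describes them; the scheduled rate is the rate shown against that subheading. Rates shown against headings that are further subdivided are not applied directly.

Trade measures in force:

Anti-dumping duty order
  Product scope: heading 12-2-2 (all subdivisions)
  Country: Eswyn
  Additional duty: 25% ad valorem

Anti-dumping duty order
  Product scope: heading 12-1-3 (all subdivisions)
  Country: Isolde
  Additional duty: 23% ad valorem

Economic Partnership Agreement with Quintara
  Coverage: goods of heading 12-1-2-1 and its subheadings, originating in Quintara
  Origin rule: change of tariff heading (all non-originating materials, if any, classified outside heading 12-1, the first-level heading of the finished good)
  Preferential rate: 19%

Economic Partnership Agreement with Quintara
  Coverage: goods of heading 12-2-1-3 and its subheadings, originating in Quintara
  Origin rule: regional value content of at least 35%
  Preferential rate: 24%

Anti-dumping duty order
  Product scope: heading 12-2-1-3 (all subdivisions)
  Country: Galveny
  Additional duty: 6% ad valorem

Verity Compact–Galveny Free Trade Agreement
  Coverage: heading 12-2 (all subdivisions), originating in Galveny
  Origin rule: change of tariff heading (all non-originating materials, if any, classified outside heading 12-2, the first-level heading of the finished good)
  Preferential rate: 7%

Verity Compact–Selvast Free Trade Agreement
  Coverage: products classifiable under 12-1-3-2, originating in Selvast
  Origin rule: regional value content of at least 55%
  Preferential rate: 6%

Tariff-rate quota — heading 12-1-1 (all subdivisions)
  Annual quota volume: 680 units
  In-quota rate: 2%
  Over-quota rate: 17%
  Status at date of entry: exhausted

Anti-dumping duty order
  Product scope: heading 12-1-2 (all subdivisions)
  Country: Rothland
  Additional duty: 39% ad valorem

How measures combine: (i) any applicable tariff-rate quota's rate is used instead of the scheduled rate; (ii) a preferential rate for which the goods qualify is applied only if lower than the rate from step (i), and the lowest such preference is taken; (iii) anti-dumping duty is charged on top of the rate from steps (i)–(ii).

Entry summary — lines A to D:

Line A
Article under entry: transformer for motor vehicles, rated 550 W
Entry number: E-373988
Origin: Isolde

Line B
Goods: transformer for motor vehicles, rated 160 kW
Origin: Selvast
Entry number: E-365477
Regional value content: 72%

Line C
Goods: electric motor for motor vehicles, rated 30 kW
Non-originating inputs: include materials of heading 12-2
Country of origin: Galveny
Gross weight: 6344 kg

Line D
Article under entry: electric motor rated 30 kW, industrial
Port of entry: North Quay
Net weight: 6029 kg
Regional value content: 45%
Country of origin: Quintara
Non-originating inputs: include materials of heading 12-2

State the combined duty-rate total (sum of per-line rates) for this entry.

Line A: transformer → 12-1; rated 550 W → 12-1-3; for motor vehicles → 12-1-3-2. Scheduled 6%. anti-dumping (Isolde, 12-1-3): +23%; total 6% + 23% = 29%. → 29%.
Line B: transformer → 12-1; rated 160 kW → 12-1-2; for motor vehicles → 12-1-2-1. Scheduled 17%. Selvast agreement on 12-1-3-2: 12-1-2-1 not covered. → 17%.
Line C: electric motor → 12-2; rated 30 kW → 12-2-1; for motor vehicles → 12-2-1-1. Scheduled 24%. Galveny agreement on 12-2: CTH not met. → 24%.
Line D: electric motor → 12-2; rated 30 kW → 12-2-1; industrial → 12-2-1-3. Scheduled 33%. Quintara agreement on 12-1-2-1: 12-2-1-3 not covered; Quintara agreement on 12-2-1-3: RVC ≥ 35% → 24% available; preferential 24%. → 24%.
Sum: 29% + 17% + 24% + 24% = 94%.

94%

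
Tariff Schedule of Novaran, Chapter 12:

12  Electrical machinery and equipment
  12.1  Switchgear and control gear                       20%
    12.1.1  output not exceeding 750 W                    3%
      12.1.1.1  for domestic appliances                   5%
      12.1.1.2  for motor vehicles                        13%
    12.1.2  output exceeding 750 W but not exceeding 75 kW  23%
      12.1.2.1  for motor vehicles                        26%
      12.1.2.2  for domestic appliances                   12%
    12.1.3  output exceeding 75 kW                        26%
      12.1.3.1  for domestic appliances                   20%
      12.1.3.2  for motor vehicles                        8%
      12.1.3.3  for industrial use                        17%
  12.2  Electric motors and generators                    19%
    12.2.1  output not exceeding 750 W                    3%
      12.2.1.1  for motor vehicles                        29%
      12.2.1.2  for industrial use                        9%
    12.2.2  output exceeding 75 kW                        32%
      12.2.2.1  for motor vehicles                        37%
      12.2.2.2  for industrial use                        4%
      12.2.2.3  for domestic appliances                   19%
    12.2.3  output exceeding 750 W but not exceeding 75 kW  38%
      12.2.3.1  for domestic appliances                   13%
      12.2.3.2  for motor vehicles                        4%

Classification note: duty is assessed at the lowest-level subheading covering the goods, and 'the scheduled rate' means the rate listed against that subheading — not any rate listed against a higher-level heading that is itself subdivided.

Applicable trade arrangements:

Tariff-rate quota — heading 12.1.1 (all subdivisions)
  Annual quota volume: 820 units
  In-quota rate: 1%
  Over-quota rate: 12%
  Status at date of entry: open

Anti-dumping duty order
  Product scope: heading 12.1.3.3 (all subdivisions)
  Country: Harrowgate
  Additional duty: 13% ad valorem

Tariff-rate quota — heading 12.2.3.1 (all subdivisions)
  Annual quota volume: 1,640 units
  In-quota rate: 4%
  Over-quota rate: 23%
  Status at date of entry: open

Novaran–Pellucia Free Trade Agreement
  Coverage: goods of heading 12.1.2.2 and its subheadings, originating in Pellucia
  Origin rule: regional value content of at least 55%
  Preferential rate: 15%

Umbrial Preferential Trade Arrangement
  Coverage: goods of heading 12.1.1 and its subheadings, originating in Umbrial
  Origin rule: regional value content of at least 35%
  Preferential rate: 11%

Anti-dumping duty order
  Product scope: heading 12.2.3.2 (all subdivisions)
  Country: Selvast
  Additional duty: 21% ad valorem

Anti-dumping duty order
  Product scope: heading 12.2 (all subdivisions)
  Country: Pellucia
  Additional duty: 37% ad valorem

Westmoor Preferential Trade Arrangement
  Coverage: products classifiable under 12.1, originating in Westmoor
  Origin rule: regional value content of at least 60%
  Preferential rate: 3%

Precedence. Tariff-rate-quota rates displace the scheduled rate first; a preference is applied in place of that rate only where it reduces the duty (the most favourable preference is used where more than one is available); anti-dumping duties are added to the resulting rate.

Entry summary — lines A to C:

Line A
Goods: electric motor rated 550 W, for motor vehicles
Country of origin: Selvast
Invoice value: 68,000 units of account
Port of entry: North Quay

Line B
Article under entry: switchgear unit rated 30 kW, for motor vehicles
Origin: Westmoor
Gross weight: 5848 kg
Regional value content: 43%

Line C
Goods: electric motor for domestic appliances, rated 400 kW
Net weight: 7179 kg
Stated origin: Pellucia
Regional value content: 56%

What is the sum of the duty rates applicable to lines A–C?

111%

Line A: electric motor → 12.2; rated 550 W → 12.2.1; for motor vehicles → 12.2.1.1. Scheduled 29%. No special measure applies. → 29%.
Line B: switchgear unit → 12.1; rated 30 kW → 12.1.2; for motor vehicles → 12.1.2.1. Scheduled 26%. Westmoor agreement on 12.1: RVC < 60%. → 26%.
Line C: electric motor → 12.2; rated 400 kW → 12.2.2; for domestic appliances → 12.2.2.3. Scheduled 19%. Pellucia agreement on 12.1.2.2: 12.2.2.3 not covered; anti-dumping (Pellucia, 12.2): +37%; total 19% + 37% = 56%. → 56%.
Sum: 29% + 26% + 56% = 111%.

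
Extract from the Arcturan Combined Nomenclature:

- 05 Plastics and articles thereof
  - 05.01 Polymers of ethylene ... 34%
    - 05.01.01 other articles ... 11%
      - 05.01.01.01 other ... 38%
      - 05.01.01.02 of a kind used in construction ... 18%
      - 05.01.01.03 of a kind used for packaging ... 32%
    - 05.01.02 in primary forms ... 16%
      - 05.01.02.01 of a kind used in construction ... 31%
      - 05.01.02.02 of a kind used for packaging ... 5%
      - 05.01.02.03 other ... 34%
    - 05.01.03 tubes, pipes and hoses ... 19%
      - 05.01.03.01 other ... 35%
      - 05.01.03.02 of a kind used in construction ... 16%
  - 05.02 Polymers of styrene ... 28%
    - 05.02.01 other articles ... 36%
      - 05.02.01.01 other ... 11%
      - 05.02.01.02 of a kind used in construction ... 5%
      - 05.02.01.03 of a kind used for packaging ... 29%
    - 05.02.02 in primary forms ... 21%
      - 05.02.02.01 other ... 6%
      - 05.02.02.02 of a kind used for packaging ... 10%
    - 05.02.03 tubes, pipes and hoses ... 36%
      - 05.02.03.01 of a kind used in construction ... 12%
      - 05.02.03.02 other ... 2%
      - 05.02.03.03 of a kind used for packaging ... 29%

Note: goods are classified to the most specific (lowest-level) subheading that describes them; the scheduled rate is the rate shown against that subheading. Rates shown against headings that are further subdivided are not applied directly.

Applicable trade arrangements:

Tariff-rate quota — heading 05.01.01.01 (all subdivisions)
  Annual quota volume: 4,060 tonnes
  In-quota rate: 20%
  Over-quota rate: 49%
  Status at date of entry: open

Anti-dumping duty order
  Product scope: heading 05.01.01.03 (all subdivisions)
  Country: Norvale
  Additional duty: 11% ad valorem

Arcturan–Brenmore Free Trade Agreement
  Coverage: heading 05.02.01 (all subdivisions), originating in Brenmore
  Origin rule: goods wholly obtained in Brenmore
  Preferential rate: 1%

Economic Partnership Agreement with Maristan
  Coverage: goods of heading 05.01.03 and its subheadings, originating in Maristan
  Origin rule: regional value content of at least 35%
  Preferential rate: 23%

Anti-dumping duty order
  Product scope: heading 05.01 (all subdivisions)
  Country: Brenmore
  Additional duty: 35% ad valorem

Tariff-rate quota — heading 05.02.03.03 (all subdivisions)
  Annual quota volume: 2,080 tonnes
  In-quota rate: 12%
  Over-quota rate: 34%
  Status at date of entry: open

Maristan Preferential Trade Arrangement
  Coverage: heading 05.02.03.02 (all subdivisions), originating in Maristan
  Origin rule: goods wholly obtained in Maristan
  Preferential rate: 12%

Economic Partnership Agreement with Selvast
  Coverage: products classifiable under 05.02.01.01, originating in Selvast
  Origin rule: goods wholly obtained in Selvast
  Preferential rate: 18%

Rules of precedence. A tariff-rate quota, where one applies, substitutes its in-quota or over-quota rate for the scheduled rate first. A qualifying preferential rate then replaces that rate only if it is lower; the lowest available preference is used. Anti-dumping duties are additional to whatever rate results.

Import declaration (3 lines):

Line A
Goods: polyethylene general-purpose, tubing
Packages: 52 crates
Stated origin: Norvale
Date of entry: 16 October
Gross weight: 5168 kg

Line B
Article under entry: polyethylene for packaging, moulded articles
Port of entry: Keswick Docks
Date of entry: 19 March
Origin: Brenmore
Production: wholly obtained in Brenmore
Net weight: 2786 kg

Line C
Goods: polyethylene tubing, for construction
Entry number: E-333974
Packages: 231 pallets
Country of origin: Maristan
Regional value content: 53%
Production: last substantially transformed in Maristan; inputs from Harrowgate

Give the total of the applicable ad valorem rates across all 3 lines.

Line A: polyethylene → 05.01; tubing → 05.01.03; general-purpose → 05.01.03.01. Scheduled 35%. No special measure applies. → 35%.
Line B: polyethylene → 05.01; moulded articles → 05.01.01; for packaging → 05.01.01.03. Scheduled 32%. Brenmore agreement on 05.02.01: 05.01.01.03 not covered; anti-dumping (Brenmore, 05.01): +35%; total 32% + 35% = 67%. → 67%.
Line C: polyethylene → 05.01; tubing → 05.01.03; for construction → 05.01.03.02. Scheduled 16%. Maristan agreement on 05.01.03: RVC ≥ 35% → 23% available; Maristan agreement on 05.02.03.02: 05.01.03.02 not covered; preference 23% not lower than 16% → no reduction. → 16%.
Sum: 35% + 67% + 16% = 118%.

118%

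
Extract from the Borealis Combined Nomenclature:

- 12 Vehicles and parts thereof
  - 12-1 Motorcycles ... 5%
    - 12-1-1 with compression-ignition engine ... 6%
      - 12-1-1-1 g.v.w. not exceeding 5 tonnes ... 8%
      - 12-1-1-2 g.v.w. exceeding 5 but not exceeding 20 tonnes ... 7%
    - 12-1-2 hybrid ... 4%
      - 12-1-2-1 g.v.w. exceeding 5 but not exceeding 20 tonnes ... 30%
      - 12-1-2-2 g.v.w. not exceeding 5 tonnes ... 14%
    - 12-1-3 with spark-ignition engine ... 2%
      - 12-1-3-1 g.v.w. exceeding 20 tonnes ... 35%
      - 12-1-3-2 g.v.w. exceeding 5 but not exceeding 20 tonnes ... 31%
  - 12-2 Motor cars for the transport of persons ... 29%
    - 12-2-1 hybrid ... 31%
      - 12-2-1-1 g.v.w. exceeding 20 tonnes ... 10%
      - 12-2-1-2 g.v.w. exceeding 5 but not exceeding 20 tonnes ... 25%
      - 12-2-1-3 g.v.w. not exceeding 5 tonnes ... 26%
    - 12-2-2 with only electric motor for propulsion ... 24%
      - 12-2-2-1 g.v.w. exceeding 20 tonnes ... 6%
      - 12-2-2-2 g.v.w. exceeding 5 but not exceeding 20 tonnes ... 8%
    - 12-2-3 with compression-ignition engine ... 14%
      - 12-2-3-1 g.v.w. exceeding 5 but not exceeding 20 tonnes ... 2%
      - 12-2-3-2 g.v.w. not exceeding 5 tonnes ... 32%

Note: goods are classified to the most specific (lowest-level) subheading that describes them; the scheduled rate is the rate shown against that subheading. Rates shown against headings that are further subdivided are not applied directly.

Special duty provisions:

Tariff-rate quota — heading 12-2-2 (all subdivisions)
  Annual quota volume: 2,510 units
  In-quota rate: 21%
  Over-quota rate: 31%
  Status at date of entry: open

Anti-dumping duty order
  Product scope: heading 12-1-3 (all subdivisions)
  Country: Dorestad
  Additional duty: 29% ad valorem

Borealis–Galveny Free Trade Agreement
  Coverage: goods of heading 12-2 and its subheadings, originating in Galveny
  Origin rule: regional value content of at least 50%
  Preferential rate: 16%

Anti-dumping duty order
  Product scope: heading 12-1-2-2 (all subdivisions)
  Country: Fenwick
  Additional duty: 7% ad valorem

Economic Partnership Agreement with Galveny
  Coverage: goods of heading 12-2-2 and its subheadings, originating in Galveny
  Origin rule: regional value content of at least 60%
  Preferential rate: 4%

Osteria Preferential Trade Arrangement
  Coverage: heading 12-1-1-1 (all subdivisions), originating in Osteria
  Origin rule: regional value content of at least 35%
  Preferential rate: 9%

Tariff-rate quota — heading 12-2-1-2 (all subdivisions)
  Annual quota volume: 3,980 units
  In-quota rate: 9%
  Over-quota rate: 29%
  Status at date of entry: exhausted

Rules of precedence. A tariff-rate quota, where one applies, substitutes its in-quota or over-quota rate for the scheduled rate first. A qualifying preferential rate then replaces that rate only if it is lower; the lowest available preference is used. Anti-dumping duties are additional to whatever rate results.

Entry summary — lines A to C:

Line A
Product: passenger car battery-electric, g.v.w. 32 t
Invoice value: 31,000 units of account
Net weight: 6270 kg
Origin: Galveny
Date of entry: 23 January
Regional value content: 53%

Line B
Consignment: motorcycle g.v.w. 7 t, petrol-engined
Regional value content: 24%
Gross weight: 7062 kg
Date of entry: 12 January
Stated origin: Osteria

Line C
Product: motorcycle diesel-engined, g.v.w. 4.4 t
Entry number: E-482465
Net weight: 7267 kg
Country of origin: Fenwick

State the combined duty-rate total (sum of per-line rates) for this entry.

55%

Line A: passenger car → 12-2; battery-electric → 12-2-2; g.v.w. 32 t → 12-2-2-1. Scheduled 6%. quota on 12-2-2 open → in-quota 21%; Galveny agreement on 12-2: RVC ≥ 50% → 16% available; Galveny agreement on 12-2-2: RVC < 60%; preferential 16%. → 16%.
Line B: motorcycle → 12-1; petrol-engined → 12-1-3; g.v.w. 7 t → 12-1-3-2. Scheduled 31%. Osteria agreement on 12-1-1-1: 12-1-3-2 not covered. → 31%.
Line C: motorcycle → 12-1; diesel-engined → 12-1-1; g.v.w. 4.4 t → 12-1-1-1. Scheduled 8%. No special measure applies. → 8%.
Sum: 16% + 31% + 8% = 55%.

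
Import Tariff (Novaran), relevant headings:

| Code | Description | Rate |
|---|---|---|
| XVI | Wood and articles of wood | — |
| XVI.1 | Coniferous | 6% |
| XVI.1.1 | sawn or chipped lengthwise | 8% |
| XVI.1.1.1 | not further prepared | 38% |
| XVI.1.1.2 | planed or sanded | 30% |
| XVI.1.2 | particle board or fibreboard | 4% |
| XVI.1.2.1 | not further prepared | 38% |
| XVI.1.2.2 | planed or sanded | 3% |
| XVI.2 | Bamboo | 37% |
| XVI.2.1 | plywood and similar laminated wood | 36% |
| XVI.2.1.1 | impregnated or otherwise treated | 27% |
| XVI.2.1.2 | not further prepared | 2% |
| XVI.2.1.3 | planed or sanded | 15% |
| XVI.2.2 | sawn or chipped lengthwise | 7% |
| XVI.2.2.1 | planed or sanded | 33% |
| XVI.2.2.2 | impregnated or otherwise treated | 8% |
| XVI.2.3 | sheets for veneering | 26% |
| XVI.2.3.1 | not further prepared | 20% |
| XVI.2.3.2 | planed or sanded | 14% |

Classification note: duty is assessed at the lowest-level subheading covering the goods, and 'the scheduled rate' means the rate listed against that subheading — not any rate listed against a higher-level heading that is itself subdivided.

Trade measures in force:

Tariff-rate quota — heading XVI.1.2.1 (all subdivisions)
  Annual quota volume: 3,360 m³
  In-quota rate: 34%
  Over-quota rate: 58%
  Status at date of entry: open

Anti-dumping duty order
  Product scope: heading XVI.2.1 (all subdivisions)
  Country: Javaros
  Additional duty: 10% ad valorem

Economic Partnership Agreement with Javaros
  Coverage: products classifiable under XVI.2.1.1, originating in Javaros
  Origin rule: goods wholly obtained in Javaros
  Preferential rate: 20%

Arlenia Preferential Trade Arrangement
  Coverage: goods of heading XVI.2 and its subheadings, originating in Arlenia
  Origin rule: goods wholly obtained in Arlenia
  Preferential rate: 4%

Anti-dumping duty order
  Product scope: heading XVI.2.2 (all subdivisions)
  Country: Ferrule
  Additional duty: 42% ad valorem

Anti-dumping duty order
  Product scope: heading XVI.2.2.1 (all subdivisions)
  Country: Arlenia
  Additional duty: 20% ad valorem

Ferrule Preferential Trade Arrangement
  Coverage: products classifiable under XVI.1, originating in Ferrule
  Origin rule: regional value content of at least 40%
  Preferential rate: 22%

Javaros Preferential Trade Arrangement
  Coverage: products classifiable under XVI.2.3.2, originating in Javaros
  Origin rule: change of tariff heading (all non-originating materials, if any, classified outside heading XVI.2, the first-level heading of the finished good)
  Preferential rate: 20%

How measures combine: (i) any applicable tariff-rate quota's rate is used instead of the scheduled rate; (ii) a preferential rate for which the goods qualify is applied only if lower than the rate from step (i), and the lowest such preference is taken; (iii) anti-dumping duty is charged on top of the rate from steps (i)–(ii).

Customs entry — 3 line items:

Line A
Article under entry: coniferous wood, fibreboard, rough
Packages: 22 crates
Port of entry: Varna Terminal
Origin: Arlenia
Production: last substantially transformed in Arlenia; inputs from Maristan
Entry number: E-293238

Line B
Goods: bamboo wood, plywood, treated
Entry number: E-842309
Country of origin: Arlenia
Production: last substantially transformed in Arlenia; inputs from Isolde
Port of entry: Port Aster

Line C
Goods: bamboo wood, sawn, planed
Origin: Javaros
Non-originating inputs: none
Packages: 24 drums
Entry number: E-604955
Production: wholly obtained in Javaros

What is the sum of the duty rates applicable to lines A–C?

Line A: coniferous → XVI.1; fibreboard → XVI.1.2; rough → XVI.1.2.1. Scheduled 38%. quota on XVI.1.2.1 open → in-quota 34%; Arlenia agreement on XVI.2: XVI.1.2.1 not covered. → 34%.
Line B: bamboo → XVI.2; plywood → XVI.2.1; treated → XVI.2.1.1. Scheduled 27%. Arlenia agreement on XVI.2: not wholly obtained. → 27%.
Line C: bamboo → XVI.2; sawn → XVI.2.2; planed → XVI.2.2.1. Scheduled 33%. Javaros agreement on XVI.2.1.1: XVI.2.2.1 not covered; Javaros agreement on XVI.2.3.2: XVI.2.2.1 not covered. → 33%.
Sum: 34% + 27% + 33% = 94%.

94%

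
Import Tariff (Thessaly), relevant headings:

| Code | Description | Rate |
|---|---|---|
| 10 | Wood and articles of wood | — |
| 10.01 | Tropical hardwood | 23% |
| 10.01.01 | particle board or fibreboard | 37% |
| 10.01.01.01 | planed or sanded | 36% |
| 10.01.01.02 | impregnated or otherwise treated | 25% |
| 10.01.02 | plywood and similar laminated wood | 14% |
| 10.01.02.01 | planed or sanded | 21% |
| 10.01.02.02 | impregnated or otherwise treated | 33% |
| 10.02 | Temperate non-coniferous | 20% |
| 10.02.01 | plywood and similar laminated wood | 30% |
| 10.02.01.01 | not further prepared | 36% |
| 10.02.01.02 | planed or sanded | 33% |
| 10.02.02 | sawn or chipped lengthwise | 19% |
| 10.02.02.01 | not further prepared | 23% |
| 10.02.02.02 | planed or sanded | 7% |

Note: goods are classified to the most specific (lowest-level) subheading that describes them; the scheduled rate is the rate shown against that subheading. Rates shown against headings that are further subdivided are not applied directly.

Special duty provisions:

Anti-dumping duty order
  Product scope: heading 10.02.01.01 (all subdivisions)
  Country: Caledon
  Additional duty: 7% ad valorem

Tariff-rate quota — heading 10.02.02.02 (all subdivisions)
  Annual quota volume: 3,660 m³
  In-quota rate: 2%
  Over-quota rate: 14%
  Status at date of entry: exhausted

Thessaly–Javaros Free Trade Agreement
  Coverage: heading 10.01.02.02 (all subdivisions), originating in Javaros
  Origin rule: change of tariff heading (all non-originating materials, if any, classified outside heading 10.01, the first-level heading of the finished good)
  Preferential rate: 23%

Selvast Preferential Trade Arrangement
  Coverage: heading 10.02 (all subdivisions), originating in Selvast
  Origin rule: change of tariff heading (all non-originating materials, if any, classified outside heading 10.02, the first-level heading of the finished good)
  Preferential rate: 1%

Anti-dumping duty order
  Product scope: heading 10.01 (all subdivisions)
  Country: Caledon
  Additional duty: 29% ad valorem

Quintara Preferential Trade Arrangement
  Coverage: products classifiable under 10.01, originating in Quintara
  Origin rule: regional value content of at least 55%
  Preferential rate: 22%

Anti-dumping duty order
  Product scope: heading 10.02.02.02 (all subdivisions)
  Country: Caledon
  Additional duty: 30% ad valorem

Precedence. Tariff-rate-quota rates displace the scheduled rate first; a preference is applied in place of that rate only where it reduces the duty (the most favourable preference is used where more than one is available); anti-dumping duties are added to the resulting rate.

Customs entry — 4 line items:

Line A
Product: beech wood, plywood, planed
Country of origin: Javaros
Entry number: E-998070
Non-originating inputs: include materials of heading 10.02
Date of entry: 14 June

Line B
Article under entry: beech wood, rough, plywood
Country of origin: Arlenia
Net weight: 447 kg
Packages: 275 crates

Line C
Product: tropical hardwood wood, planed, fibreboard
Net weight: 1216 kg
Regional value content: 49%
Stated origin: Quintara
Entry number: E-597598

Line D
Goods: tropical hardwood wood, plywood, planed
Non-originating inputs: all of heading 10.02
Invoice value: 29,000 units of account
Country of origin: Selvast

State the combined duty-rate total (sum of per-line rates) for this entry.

Line A: beech → 10.02; plywood → 10.02.01; planed → 10.02.01.02. Scheduled 33%. Javaros agreement on 10.01.02.02: 10.02.01.02 not covered. → 33%.
Line B: beech → 10.02; plywood → 10.02.01; rough → 10.02.01.01. Scheduled 36%. No special measure applies. → 36%.
Line C: tropical hardwood → 10.01; fibreboard → 10.01.01; planed → 10.01.01.01. Scheduled 36%. Quintara agreement on 10.01: RVC < 55%. → 36%.
Line D: tropical hardwood → 10.01; plywood → 10.01.02; planed → 10.01.02.01. Scheduled 21%. Selvast agreement on 10.02: 10.01.02.01 not covered. → 21%.
Sum: 33% + 36% + 36% + 21% = 126%.

126%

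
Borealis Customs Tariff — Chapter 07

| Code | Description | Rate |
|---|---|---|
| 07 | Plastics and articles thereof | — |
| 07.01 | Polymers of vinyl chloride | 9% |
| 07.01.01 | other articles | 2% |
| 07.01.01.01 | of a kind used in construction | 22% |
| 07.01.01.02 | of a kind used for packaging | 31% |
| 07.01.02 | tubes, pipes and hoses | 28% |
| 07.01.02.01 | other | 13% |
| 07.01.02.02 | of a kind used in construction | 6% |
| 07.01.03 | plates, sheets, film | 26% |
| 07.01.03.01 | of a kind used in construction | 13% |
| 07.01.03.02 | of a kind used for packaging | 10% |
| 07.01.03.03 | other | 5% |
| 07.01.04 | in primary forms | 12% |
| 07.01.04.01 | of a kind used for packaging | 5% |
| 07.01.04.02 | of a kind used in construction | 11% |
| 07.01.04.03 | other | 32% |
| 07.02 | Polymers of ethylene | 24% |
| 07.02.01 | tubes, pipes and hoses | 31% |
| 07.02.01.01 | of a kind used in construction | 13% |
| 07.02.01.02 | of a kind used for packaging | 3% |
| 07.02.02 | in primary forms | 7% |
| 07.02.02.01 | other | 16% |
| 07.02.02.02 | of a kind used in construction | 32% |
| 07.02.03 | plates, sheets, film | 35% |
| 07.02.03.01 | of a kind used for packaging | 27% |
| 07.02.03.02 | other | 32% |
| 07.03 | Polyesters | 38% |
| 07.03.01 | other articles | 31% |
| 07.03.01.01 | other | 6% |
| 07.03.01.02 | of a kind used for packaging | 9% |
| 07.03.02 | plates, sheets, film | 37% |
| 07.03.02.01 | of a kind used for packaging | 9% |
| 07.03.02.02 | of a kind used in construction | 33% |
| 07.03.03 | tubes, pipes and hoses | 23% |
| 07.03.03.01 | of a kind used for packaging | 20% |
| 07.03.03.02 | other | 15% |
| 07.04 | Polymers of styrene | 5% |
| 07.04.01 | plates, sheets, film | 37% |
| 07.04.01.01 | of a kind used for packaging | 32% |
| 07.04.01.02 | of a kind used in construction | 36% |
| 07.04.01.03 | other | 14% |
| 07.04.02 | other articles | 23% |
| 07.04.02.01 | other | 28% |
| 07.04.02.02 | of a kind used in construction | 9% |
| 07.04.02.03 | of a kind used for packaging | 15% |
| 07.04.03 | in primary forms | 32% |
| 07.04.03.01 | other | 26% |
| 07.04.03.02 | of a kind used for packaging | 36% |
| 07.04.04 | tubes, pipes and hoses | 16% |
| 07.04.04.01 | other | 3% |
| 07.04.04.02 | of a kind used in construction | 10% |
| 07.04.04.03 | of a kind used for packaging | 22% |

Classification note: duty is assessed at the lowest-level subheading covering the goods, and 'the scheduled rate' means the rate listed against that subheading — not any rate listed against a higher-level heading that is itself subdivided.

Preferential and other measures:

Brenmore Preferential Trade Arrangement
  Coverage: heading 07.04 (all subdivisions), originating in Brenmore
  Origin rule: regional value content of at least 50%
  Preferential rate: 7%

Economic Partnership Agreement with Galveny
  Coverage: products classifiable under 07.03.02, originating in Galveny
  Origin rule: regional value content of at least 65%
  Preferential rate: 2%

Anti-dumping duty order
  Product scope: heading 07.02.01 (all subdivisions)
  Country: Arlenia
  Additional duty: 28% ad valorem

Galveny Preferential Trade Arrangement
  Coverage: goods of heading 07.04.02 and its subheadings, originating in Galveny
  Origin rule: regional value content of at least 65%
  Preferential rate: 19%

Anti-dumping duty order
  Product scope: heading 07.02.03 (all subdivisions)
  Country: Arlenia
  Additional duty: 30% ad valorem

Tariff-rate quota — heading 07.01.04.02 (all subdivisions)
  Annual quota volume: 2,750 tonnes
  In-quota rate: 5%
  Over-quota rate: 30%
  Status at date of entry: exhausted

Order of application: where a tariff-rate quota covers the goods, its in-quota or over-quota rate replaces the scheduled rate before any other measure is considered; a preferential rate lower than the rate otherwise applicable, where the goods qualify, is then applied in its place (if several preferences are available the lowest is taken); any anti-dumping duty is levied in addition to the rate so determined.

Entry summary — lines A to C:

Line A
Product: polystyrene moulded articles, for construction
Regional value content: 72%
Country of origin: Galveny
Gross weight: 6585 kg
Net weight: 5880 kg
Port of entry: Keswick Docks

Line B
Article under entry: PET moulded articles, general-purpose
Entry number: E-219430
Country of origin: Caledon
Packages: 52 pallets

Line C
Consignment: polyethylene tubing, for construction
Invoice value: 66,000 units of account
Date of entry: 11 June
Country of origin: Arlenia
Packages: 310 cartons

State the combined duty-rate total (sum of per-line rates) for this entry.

Line A: polystyrene → 07.04; moulded articles → 07.04.02; for construction → 07.04.02.02. Scheduled 9%. Galveny agreement on 07.03.02: 07.04.02.02 not covered; Galveny agreement on 07.04.02: RVC ≥ 65% → 19% available; preference 19% not lower than 9% → no reduction. → 9%.
Line B: PET → 07.03; moulded articles → 07.03.01; general-purpose → 07.03.01.01. Scheduled 6%. No special measure applies. → 6%.
Line C: polyethylene → 07.02; tubing → 07.02.01; for construction → 07.02.01.01. Scheduled 13%. anti-dumping (Arlenia, 07.02.01): +28%; total 13% + 28% = 41%. → 41%.
Sum: 9% + 6% + 41% = 56%.

56%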